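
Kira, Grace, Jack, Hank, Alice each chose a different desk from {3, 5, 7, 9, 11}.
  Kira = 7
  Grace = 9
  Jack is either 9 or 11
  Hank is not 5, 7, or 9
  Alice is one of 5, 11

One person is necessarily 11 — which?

Kira's domain is down to {7}, so Kira = 7.
Grace must be 9 (only option left). Eliminate 9 elsewhere: Jack.
So 11 goes to Jack.

Jack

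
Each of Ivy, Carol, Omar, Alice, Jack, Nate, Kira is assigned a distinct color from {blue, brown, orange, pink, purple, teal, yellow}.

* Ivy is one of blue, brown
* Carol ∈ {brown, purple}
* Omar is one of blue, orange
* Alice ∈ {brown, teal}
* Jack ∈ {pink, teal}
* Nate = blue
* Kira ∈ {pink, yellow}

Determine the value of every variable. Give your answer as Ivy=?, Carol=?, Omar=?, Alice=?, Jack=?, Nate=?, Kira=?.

Nate has just one choice, so Nate = blue. So Ivy, Omar can't be blue.
Ivy must be brown (only option left). Eliminate brown elsewhere: Carol, Alice.
Carol's domain is down to {purple}, so Carol = purple.
Omar has just one choice, so Omar = orange.
Alice has just one choice, so Alice = teal. So Jack can't be teal.
Jack must be pink (only option left). So Kira can't be pink.
Kira has just one choice, so Kira = yellow.

Ivy=brown, Carol=purple, Omar=orange, Alice=teal, Jack=pink, Nate=blue, Kira=yellow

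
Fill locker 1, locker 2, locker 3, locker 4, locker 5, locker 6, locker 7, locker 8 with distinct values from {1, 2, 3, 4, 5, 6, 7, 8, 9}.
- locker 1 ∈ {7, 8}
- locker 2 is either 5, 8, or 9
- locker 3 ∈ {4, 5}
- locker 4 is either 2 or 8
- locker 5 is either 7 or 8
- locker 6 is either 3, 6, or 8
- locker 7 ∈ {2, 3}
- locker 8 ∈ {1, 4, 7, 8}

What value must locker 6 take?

6

locker 1 and locker 5 share exactly the 2 values {7, 8}; by pigeonhole those values go to them, so strike 7, 8 from locker 2, locker 4, locker 6, locker 8.
locker 4 has just one choice, so locker 4 = 2. Eliminate 2 elsewhere: locker 7.
That leaves locker 7 = 3. Eliminate 3 elsewhere: locker 6.
So locker 6 = 6.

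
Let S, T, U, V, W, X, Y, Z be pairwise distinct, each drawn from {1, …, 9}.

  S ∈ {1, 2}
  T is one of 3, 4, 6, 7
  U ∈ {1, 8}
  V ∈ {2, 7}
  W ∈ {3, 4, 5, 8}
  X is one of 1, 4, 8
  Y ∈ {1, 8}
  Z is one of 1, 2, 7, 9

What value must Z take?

The 2 variables U and Y are confined to {1, 8}, which locks those values in; drop them from S, W, X, Z.
S has just one choice, so S = 2. So V, Z can't be 2.
That leaves V = 7. Eliminate 7 elsewhere: T, Z.
So Z = 9.

9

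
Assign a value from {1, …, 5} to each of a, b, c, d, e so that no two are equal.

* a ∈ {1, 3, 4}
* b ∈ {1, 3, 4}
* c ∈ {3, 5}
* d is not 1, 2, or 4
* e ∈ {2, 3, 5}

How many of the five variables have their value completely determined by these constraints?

1

Among the 5 variables, 2 fits only e (and all 5 values in {1, 2, 3, 4, 5} must be used), so e = 2.
The 2 variables c and d are confined to {3, 5}, which locks those values in; drop them from a, b.
Determined: e=2. The other variables each still have more than one consistent value. That makes 1.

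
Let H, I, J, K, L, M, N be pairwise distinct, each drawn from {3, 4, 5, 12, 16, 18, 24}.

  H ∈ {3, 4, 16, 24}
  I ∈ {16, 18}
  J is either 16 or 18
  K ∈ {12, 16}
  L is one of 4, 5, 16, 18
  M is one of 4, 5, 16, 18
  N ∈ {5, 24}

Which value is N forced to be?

The 7 variables draw from only 7 values {3, 4, 5, 12, 16, 18, 24}, so each is used; only H can be 3, hence H = 3.
The 6 still-open variables together cover exactly {4, 5, 12, 16, 18, 24} — 6 values for 6 variables — and 12 appears only in K's list, so K = 12.
The 5 still-open variables draw from only 5 values {4, 5, 16, 18, 24}, so each is used; only N can be 24, hence N = 24.

24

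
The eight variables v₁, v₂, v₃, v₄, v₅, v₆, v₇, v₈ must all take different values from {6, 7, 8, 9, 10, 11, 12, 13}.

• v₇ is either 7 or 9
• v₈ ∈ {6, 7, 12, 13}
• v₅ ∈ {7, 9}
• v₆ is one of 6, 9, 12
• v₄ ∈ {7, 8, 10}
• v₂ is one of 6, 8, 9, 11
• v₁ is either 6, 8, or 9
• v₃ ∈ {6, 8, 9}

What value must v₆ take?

The 8 variables draw from only 8 values {6, 7, 8, 9, 10, 11, 12, 13}, so each is used; only v₄ can be 10, hence v₄ = 10.
The 7 still-open variables draw from only 7 values {6, 7, 8, 9, 11, 12, 13}, so each is used; only v₂ can be 11, hence v₂ = 11.
Among the 6 still-open variables, 13 fits only v₈ (and all 6 values in {6, 7, 8, 9, 12, 13} must be used), so v₈ = 13.
Among the 5 still-open variables, 12 fits only v₆ (and all 5 values in {6, 7, 8, 9, 12} must be used), so v₆ = 12.

12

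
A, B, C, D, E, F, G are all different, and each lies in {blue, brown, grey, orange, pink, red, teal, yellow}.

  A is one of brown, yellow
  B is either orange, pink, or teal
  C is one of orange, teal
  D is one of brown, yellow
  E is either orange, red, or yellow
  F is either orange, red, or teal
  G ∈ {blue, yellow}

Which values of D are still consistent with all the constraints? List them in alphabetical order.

brown, yellow

The 7 variables together cover exactly {blue, brown, orange, pink, red, teal, yellow} — 7 values for 7 variables — and blue appears only in G's list, so G = blue.
The 6 still-open variables draw from only 6 values {brown, orange, pink, red, teal, yellow}, so each is used; only B can be pink, hence B = pink.
A and D share exactly the 2 values {brown, yellow}; by pigeonhole those values go to them, so strike brown, yellow from E.
No further eliminations apply; D can still be any of brown, yellow.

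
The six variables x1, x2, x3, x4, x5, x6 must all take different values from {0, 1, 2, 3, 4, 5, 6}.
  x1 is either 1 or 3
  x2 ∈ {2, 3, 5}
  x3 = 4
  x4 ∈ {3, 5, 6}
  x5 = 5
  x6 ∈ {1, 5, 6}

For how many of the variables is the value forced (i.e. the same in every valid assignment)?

3

x3 has just one choice, so x3 = 4.
x5's domain is down to {5}, so x5 = 5. Eliminate 5 elsewhere: x2, x4, x6.
The 4 still-open variables together cover exactly {1, 2, 3, 6} — 4 values for 4 variables — and 2 appears only in x2's list, so x2 = 2.
Determined: x2=2, x3=4, x5=5. The other variables each still have more than one consistent value. That makes 3.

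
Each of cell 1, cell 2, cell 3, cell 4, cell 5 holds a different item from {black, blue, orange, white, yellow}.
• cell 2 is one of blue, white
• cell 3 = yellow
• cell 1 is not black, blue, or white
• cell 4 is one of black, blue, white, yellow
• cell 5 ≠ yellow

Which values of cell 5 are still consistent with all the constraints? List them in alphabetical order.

cell 3 must be yellow (only option left). So cell 1, cell 4 can't be yellow.
That leaves cell 1 = orange. Eliminate orange elsewhere: cell 5.
No further eliminations apply; cell 5 can still be any of black, blue, white.

black, blue, white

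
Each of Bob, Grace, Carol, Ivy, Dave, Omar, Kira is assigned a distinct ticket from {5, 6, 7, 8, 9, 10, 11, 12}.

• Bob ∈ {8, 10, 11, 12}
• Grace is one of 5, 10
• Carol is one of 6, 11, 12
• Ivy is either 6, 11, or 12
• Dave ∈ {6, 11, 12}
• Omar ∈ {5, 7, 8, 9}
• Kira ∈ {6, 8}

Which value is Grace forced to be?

5

Carol, Ivy, Dave between them cover only {6, 11, 12} — a naked triple. Remove those values from Bob, Kira.
That leaves Kira = 8. Remove 8 from Bob, Omar.
Bob's domain is down to {10}, so Bob = 10. Remove 10 from Grace.
So Grace = 5.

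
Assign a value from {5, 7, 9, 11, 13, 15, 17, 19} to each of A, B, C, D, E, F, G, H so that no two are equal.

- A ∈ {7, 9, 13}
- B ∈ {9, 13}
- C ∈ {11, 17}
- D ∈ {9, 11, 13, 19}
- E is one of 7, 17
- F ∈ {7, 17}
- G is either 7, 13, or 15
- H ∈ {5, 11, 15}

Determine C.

Among the 8 variables, 5 fits only H (and all 8 values in {5, 7, 9, 11, 13, 15, 17, 19} must be used), so H = 5.
Among the 7 still-open variables, 15 fits only G (and all 7 values in {7, 9, 11, 13, 15, 17, 19} must be used), so G = 15.
The 6 still-open variables draw from only 6 values {7, 9, 11, 13, 17, 19}, so each is used; only D can be 19, hence D = 19.
The 5 still-open variables together cover exactly {7, 9, 11, 13, 17} — 5 values for 5 variables — and 11 appears only in C's list, so C = 11.

11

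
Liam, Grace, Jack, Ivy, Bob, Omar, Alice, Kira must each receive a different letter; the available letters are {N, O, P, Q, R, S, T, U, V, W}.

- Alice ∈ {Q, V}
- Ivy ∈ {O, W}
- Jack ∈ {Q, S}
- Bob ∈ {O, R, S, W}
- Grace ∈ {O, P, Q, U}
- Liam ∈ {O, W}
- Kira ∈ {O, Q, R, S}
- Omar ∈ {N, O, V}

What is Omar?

The 2 variables Liam and Ivy are confined to {O, W}, which locks those values in; drop them from Grace, Bob, Omar, Kira.
Jack, Bob, Kira share exactly the 3 values {Q, R, S}; by pigeonhole those values go to them, so strike Q, R, S from Grace, Alice.
Alice has just one choice, so Alice = V. Strike V from Omar.
So Omar = N.

N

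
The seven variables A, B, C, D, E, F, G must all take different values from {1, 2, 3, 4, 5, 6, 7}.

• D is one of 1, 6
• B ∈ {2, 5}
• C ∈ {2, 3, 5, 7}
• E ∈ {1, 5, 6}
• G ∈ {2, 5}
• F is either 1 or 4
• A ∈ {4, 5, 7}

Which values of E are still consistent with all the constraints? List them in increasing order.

The 7 variables together cover exactly {1, 2, 3, 4, 5, 6, 7} — 7 values for 7 variables — and 3 appears only in C's list, so C = 3.
Among the 6 still-open variables, 7 fits only A (and all 6 values in {1, 2, 4, 5, 6, 7} must be used), so A = 7.
The 5 still-open variables together cover exactly {1, 2, 4, 5, 6} — 5 values for 5 variables — and 4 appears only in F's list, so F = 4.
B and G between them cover only {2, 5} — a naked pair. Remove those values from E.
No further eliminations apply; E can still be any of 1, 6.

1, 6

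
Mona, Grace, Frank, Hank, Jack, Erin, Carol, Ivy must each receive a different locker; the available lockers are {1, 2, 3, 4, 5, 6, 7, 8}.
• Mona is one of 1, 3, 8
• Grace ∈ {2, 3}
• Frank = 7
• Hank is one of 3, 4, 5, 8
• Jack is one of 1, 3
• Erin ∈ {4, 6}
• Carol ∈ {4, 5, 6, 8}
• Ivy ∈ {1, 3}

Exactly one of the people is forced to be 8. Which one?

Frank has just one choice, so Frank = 7.
The 7 still-open variables together cover exactly {1, 2, 3, 4, 5, 6, 8} — 7 values for 7 variables — and 2 appears only in Grace's list, so Grace = 2.
Jack and Ivy between them cover only {1, 3} — a naked pair. Remove those values from Mona, Hank.
So 8 goes to Mona.

Mona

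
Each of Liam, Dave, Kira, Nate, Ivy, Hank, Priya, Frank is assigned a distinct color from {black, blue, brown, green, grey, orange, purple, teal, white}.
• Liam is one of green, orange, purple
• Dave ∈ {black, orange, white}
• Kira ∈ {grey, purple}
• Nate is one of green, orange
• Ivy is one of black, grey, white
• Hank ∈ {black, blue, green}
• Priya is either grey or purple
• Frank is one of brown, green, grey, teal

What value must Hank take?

blue

Kira and Priya share exactly the 2 values {grey, purple}; by pigeonhole those values go to them, so strike grey, purple from Liam, Ivy, Frank.
The 2 variables Liam and Nate are confined to {green, orange}, which locks those values in; drop them from Dave, Hank, Frank.
Dave and Ivy between them cover only {black, white} — a naked pair. Remove those values from Hank.
So Hank = blue.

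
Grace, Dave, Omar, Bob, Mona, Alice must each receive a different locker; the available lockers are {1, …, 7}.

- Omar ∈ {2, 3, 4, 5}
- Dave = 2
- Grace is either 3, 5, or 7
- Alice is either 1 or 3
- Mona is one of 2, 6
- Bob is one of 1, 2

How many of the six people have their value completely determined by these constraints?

4

Dave must be 2 (only option left). Eliminate 2 elsewhere: Omar, Bob, Mona.
That leaves Bob = 1. Remove 1 from Alice.
Mona must be 6 (only option left).
Alice has just one choice, so Alice = 3. So Grace, Omar can't be 3.
Determined: Dave=2, Bob=1, Mona=6, Alice=3. The other people each still have more than one consistent value. That makes 4.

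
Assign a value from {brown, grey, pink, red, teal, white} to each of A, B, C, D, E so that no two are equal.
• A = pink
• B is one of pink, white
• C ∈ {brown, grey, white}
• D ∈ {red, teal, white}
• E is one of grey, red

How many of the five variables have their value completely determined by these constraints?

A's domain is down to {pink}, so A = pink. Remove pink from B.
B must be white (only option left). Eliminate white elsewhere: C, D.
Determined: A=pink, B=white. The other variables each still have more than one consistent value. That makes 2.

2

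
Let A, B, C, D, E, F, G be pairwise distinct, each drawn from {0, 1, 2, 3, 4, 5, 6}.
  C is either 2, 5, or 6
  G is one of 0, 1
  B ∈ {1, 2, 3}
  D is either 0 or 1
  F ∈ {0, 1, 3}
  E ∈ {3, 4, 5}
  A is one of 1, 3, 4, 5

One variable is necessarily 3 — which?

F

Among the 7 variables, 6 fits only C (and all 7 values in {0, 1, 2, 3, 4, 5, 6} must be used), so C = 6.
Among the 6 still-open variables, 2 fits only B (and all 6 values in {0, 1, 2, 3, 4, 5} must be used), so B = 2.
D and G share exactly the 2 values {0, 1}; by pigeonhole those values go to them, so strike 0, 1 from A, F.
So 3 goes to F.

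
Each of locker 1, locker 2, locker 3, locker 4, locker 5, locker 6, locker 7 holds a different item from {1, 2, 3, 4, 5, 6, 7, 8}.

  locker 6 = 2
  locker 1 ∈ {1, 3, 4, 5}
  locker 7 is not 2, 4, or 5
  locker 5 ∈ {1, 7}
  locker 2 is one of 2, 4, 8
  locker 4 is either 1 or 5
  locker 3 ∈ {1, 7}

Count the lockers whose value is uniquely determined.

2

locker 6 has just one choice, so locker 6 = 2. So locker 2 can't be 2.
locker 3 and locker 5 share exactly the 2 values {1, 7}; by pigeonhole those values go to them, so strike 1, 7 from locker 1, locker 4, locker 7.
locker 4's domain is down to {5}, so locker 4 = 5. Remove 5 from locker 1.
Determined: locker 4=5, locker 6=2. The other lockers each still have more than one consistent value. That makes 2.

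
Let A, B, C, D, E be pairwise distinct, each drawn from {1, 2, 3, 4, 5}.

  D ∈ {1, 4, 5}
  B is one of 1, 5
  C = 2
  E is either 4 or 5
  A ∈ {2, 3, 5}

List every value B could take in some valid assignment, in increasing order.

1, 5

C has just one choice, so C = 2. Strike 2 from A.
The 4 still-open variables together cover exactly {1, 3, 4, 5} — 4 values for 4 variables — and 3 appears only in A's list, so A = 3.
No further eliminations apply; B can still be any of 1, 5.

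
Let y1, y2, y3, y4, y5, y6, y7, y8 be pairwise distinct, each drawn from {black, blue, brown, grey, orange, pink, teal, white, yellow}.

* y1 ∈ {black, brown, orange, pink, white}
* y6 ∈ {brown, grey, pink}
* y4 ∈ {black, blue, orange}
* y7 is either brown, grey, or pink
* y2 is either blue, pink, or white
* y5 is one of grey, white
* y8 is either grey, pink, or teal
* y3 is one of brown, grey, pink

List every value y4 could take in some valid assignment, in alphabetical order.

black, orange

Among the 8 variables, teal fits only y8 (and all 8 values in {black, blue, brown, grey, orange, pink, teal, white} must be used), so y8 = teal.
y3, y6, y7 between them cover only {brown, grey, pink} — a naked triple. Remove those values from y1, y2, y5.
That leaves y5 = white. Strike white from y1, y2.
y2 has just one choice, so y2 = blue. Strike blue from y4.
No further eliminations apply; y4 can still be any of black, orange.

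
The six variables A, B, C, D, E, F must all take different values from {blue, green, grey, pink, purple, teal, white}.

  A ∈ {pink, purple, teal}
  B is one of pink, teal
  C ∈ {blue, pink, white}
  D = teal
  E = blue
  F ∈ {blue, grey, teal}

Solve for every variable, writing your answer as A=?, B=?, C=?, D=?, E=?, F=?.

D must be teal (only option left). Strike teal from A, B, F.
E has just one choice, so E = blue. Strike blue from C, F.
F must be grey (only option left).
That leaves B = pink. So A, C can't be pink.
C's domain is down to {white}, so C = white.
A must be purple (only option left).

A=purple, B=pink, C=white, D=teal, E=blue, F=grey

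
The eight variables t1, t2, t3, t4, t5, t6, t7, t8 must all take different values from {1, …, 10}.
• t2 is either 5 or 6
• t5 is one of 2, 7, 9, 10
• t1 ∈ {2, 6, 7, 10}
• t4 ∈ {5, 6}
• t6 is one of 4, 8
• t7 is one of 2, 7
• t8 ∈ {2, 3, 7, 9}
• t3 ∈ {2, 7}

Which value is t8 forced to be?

The 2 variables t2 and t4 are confined to {5, 6}, which locks those values in; drop them from t1.
t3 and t7 between them cover only {2, 7} — a naked pair. Remove those values from t1, t5, t8.
That leaves t1 = 10. So t5 can't be 10.
That leaves t5 = 9. Strike 9 from t8.
So t8 = 3.

3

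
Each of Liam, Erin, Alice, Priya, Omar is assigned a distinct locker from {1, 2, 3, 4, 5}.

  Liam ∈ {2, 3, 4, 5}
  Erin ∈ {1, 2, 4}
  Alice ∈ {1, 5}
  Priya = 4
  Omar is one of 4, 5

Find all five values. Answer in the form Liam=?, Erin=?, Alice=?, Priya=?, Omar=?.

Priya has just one choice, so Priya = 4. Eliminate 4 elsewhere: Liam, Erin, Omar.
That leaves Omar = 5. Eliminate 5 elsewhere: Liam, Alice.
Alice must be 1 (only option left). Eliminate 1 elsewhere: Erin.
Erin's domain is down to {2}, so Erin = 2. Eliminate 2 elsewhere: Liam.
Liam must be 3 (only option left).

Liam=3, Erin=2, Alice=1, Priya=4, Omar=5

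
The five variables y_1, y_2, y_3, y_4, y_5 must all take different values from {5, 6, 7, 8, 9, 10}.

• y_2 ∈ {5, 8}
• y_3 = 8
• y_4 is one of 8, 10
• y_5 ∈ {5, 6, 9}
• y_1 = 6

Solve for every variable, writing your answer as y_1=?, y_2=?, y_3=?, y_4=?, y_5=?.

y_1's domain is down to {6}, so y_1 = 6. Eliminate 6 elsewhere: y_5.
y_3 has just one choice, so y_3 = 8. Remove 8 from y_2, y_4.
y_4 has just one choice, so y_4 = 10.
y_2 has just one choice, so y_2 = 5. Eliminate 5 elsewhere: y_5.
y_5's domain is down to {9}, so y_5 = 9.

y_1=6, y_2=5, y_3=8, y_4=10, y_5=9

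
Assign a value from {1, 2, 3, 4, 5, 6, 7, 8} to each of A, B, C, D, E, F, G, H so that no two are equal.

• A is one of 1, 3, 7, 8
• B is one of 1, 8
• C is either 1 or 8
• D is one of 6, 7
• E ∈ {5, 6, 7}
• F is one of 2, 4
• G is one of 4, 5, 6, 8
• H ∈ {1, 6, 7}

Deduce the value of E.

5

Among the 8 variables, 2 fits only F (and all 8 values in {1, 2, 3, 4, 5, 6, 7, 8} must be used), so F = 2.
The 7 still-open variables draw from only 7 values {1, 3, 4, 5, 6, 7, 8}, so each is used; only A can be 3, hence A = 3.
The 6 still-open variables draw from only 6 values {1, 4, 5, 6, 7, 8}, so each is used; only G can be 4, hence G = 4.
Among the 5 still-open variables, 5 fits only E (and all 5 values in {1, 5, 6, 7, 8} must be used), so E = 5.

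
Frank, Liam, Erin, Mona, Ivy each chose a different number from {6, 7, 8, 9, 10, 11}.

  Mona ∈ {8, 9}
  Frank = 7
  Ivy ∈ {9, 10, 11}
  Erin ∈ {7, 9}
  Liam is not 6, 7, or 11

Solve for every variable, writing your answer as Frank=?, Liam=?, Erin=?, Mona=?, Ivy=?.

Frank=7, Liam=10, Erin=9, Mona=8, Ivy=11

Frank has just one choice, so Frank = 7. Strike 7 from Erin.
Erin has just one choice, so Erin = 9. So Liam, Mona, Ivy can't be 9.
That leaves Mona = 8. So Liam can't be 8.
That leaves Liam = 10. Remove 10 from Ivy.
Ivy's domain is down to {11}, so Ivy = 11.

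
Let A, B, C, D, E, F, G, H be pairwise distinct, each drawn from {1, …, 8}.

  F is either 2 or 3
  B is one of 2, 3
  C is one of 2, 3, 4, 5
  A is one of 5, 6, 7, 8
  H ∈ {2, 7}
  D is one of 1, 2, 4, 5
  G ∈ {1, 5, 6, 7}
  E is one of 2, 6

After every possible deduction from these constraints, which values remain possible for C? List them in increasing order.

4, 5

The 8 variables draw from only 8 values {1, 2, 3, 4, 5, 6, 7, 8}, so each is used; only A can be 8, hence A = 8.
B and F share exactly the 2 values {2, 3}; by pigeonhole those values go to them, so strike 2, 3 from C, D, E, H.
E must be 6 (only option left). Remove 6 from G.
H has just one choice, so H = 7. Strike 7 from G.
No further eliminations apply; C can still be any of 4, 5.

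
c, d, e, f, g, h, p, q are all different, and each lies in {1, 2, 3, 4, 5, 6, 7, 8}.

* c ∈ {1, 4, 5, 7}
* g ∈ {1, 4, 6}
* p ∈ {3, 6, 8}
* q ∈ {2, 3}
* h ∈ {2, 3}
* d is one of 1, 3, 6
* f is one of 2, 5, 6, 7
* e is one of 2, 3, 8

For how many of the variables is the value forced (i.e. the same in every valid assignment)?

4

The 2 variables h and q are confined to {2, 3}, which locks those values in; drop them from d, e, f, p.
e must be 8 (only option left). Remove 8 from p.
That leaves p = 6. Eliminate 6 elsewhere: d, f, g.
d has just one choice, so d = 1. Remove 1 from c, g.
g must be 4 (only option left). So c can't be 4.
Determined: d=1, e=8, g=4, p=6. The other variables each still have more than one consistent value. That makes 4.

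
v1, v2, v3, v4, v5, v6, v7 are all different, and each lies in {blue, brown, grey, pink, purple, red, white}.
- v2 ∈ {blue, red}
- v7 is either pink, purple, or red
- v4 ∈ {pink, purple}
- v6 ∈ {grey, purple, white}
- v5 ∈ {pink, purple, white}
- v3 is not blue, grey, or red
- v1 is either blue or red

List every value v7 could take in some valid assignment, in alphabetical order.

The 7 variables together cover exactly {blue, brown, grey, pink, purple, red, white} — 7 values for 7 variables — and brown appears only in v3's list, so v3 = brown.
Among the 6 still-open variables, grey fits only v6 (and all 6 values in {blue, grey, pink, purple, red, white} must be used), so v6 = grey.
Among the 5 still-open variables, white fits only v5 (and all 5 values in {blue, pink, purple, red, white} must be used), so v5 = white.
The 2 variables v1 and v2 are confined to {blue, red}, which locks those values in; drop them from v7.
No further eliminations apply; v7 can still be any of pink, purple.

pink, purple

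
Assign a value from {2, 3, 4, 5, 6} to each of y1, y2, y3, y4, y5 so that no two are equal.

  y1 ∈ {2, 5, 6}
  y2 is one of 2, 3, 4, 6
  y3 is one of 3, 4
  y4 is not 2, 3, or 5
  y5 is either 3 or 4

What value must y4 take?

6

The 5 variables draw from only 5 values {2, 3, 4, 5, 6}, so each is used; only y1 can be 5, hence y1 = 5.
Among the 4 still-open variables, 2 fits only y2 (and all 4 values in {2, 3, 4, 6} must be used), so y2 = 2.
The 3 still-open variables together cover exactly {3, 4, 6} — 3 values for 3 variables — and 6 appears only in y4's list, so y4 = 6.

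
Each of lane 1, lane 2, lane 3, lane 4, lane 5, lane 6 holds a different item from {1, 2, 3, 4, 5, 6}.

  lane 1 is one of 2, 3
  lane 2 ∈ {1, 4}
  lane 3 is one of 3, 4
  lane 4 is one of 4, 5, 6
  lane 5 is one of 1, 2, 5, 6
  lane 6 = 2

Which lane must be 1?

lane 6's domain is down to {2}, so lane 6 = 2. Strike 2 from lane 1, lane 5.
lane 1's domain is down to {3}, so lane 1 = 3. Strike 3 from lane 3.
lane 3 must be 4 (only option left). Remove 4 from lane 2, lane 4.
So 1 goes to lane 2.

lane 2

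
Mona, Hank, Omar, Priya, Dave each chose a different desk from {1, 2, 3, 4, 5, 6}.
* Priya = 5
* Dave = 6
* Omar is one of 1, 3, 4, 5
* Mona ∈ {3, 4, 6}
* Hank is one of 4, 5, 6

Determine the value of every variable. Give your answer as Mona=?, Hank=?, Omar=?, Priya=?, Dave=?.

Mona=3, Hank=4, Omar=1, Priya=5, Dave=6

Priya's domain is down to {5}, so Priya = 5. Strike 5 from Hank, Omar.
Dave must be 6 (only option left). Eliminate 6 elsewhere: Mona, Hank.
Hank's domain is down to {4}, so Hank = 4. So Mona, Omar can't be 4.
Mona has just one choice, so Mona = 3. Eliminate 3 elsewhere: Omar.
That leaves Omar = 1.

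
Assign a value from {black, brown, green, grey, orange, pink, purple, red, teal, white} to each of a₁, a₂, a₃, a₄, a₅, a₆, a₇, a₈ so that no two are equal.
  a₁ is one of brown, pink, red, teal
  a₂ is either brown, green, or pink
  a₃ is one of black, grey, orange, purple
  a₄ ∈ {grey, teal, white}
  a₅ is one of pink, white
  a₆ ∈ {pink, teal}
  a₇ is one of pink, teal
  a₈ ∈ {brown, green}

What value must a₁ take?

red

The 2 variables a₆ and a₇ are confined to {pink, teal}, which locks those values in; drop them from a₁, a₂, a₄, a₅.
That leaves a₅ = white. Remove white from a₄.
a₄ must be grey (only option left). So a₃ can't be grey.
a₂ and a₈ share exactly the 2 values {brown, green}; by pigeonhole those values go to them, so strike brown, green from a₁.
So a₁ = red.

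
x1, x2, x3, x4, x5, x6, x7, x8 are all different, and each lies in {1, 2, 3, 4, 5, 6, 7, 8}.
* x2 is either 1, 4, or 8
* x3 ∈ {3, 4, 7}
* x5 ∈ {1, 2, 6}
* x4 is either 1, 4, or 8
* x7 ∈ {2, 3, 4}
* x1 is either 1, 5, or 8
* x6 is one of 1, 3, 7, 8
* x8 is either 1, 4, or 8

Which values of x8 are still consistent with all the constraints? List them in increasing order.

Among the 8 variables, 5 fits only x1 (and all 8 values in {1, 2, 3, 4, 5, 6, 7, 8} must be used), so x1 = 5.
The 7 still-open variables draw from only 7 values {1, 2, 3, 4, 6, 7, 8}, so each is used; only x5 can be 6, hence x5 = 6.
The 6 still-open variables draw from only 6 values {1, 2, 3, 4, 7, 8}, so each is used; only x7 can be 2, hence x7 = 2.
x2, x4, x8 share exactly the 3 values {1, 4, 8}; by pigeonhole those values go to them, so strike 1, 4, 8 from x3, x6.
No further eliminations apply; x8 can still be any of 1, 4, 8.

1, 4, 8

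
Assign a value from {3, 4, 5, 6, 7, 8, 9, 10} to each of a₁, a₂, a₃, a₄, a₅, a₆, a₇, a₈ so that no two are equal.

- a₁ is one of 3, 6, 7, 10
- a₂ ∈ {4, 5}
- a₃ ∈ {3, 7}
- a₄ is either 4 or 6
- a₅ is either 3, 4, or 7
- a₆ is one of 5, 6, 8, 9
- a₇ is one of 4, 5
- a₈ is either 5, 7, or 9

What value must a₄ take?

6

The 8 variables draw from only 8 values {3, 4, 5, 6, 7, 8, 9, 10}, so each is used; only a₆ can be 8, hence a₆ = 8.
The 7 still-open variables draw from only 7 values {3, 4, 5, 6, 7, 9, 10}, so each is used; only a₈ can be 9, hence a₈ = 9.
The 6 still-open variables draw from only 6 values {3, 4, 5, 6, 7, 10}, so each is used; only a₁ can be 10, hence a₁ = 10.
The 5 still-open variables draw from only 5 values {3, 4, 5, 6, 7}, so each is used; only a₄ can be 6, hence a₄ = 6.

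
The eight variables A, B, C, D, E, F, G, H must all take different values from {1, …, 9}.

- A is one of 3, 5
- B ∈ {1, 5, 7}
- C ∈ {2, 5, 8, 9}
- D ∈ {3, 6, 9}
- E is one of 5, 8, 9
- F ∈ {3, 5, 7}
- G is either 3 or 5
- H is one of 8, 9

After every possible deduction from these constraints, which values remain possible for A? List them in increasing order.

Among the 8 variables, 1 fits only B (and all 8 values in {1, 2, 3, 5, 6, 7, 8, 9} must be used), so B = 1.
The 7 still-open variables together cover exactly {2, 3, 5, 6, 7, 8, 9} — 7 values for 7 variables — and 2 appears only in C's list, so C = 2.
The 6 still-open variables draw from only 6 values {3, 5, 6, 7, 8, 9}, so each is used; only D can be 6, hence D = 6.
Among the 5 still-open variables, 7 fits only F (and all 5 values in {3, 5, 7, 8, 9} must be used), so F = 7.
A and G between them cover only {3, 5} — a naked pair. Remove those values from E.
No further eliminations apply; A can still be any of 3, 5.

3, 5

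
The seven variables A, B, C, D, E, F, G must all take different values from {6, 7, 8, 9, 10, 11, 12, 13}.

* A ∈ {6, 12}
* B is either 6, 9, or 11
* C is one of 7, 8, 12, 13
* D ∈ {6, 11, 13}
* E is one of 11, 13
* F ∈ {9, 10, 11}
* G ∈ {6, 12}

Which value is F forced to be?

A and G share exactly the 2 values {6, 12}; by pigeonhole those values go to them, so strike 6, 12 from B, C, D.
D and E between them cover only {11, 13} — a naked pair. Remove those values from B, C, F.
That leaves B = 9. Eliminate 9 elsewhere: F.
So F = 10.

10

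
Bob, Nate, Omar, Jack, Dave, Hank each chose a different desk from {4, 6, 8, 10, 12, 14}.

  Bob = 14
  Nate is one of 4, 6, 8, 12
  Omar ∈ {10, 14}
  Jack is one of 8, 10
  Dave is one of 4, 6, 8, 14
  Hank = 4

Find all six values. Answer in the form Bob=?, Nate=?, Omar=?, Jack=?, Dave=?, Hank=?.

Bob has just one choice, so Bob = 14. So Omar, Dave can't be 14.
That leaves Omar = 10. Eliminate 10 elsewhere: Jack.
Jack has just one choice, so Jack = 8. Eliminate 8 elsewhere: Nate, Dave.
That leaves Hank = 4. Strike 4 from Nate, Dave.
Dave must be 6 (only option left). Eliminate 6 elsewhere: Nate.
Nate has just one choice, so Nate = 12.

Bob=14, Nate=12, Omar=10, Jack=8, Dave=6, Hank=4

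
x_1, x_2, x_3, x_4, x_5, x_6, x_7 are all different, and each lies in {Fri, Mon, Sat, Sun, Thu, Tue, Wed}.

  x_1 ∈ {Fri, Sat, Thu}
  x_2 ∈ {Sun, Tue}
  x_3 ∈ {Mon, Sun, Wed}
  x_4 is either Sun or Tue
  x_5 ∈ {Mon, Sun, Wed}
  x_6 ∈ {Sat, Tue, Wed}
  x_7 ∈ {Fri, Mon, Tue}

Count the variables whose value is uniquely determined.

3

The 7 variables together cover exactly {Fri, Mon, Sat, Sun, Thu, Tue, Wed} — 7 values for 7 variables — and Thu appears only in x_1's list, so x_1 = Thu.
The 6 still-open variables draw from only 6 values {Fri, Mon, Sat, Sun, Tue, Wed}, so each is used; only x_7 can be Fri, hence x_7 = Fri.
The 5 still-open variables together cover exactly {Mon, Sat, Sun, Tue, Wed} — 5 values for 5 variables — and Sat appears only in x_6's list, so x_6 = Sat.
The 2 variables x_2 and x_4 are confined to {Sun, Tue}, which locks those values in; drop them from x_3, x_5.
Determined: x_1=Thu, x_6=Sat, x_7=Fri. The other variables each still have more than one consistent value. That makes 3.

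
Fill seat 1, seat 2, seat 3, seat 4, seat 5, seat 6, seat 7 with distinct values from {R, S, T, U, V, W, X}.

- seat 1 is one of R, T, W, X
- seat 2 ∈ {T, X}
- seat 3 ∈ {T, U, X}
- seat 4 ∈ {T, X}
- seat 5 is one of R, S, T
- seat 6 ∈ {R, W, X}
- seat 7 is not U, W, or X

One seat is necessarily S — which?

The 7 variables together cover exactly {R, S, T, U, V, W, X} — 7 values for 7 variables — and U appears only in seat 3's list, so seat 3 = U.
Among the 6 still-open variables, V fits only seat 7 (and all 6 values in {R, S, T, V, W, X} must be used), so seat 7 = V.
Among the 5 still-open variables, S fits only seat 5 (and all 5 values in {R, S, T, W, X} must be used), so seat 5 = S.

seat 5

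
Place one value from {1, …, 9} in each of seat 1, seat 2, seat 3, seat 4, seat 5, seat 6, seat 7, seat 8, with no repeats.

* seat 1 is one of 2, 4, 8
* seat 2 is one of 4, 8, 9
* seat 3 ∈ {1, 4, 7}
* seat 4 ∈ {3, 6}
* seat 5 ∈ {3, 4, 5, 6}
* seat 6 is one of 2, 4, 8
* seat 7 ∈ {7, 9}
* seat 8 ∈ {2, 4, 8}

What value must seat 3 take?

seat 1, seat 6, seat 8 between them cover only {2, 4, 8} — a naked triple. Remove those values from seat 2, seat 3, seat 5.
seat 2 has just one choice, so seat 2 = 9. So seat 7 can't be 9.
seat 7 must be 7 (only option left). Remove 7 from seat 3.
So seat 3 = 1.

1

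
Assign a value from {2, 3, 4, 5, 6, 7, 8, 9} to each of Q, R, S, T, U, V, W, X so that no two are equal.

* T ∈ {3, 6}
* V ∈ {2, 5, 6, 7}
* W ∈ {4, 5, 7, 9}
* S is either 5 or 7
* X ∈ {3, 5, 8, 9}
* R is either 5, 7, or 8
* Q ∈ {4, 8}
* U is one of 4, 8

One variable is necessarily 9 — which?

The 8 variables draw from only 8 values {2, 3, 4, 5, 6, 7, 8, 9}, so each is used; only V can be 2, hence V = 2.
Among the 7 still-open variables, 6 fits only T (and all 7 values in {3, 4, 5, 6, 7, 8, 9} must be used), so T = 6.
Among the 6 still-open variables, 3 fits only X (and all 6 values in {3, 4, 5, 7, 8, 9} must be used), so X = 3.
The 5 still-open variables draw from only 5 values {4, 5, 7, 8, 9}, so each is used; only W can be 9, hence W = 9.

W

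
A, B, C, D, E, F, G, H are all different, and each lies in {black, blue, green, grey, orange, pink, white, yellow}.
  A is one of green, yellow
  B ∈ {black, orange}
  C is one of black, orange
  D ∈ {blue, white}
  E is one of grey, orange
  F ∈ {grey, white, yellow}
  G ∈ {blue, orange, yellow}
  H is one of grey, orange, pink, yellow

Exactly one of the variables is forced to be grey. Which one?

The 8 variables together cover exactly {black, blue, green, grey, orange, pink, white, yellow} — 8 values for 8 variables — and green appears only in A's list, so A = green.
The 7 still-open variables together cover exactly {black, blue, grey, orange, pink, white, yellow} — 7 values for 7 variables — and pink appears only in H's list, so H = pink.
B and C between them cover only {black, orange} — a naked pair. Remove those values from E, G.
So grey goes to E.

E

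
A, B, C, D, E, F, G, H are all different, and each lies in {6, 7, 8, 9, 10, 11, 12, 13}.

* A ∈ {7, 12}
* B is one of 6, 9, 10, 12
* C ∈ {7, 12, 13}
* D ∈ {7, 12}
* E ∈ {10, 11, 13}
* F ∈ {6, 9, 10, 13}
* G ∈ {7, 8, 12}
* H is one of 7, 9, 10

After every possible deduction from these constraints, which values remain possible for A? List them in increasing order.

7, 12

Among the 8 variables, 8 fits only G (and all 8 values in {6, 7, 8, 9, 10, 11, 12, 13} must be used), so G = 8.
The 7 still-open variables together cover exactly {6, 7, 9, 10, 11, 12, 13} — 7 values for 7 variables — and 11 appears only in E's list, so E = 11.
The 2 variables A and D are confined to {7, 12}, which locks those values in; drop them from B, C, H.
C has just one choice, so C = 13. Remove 13 from F.
No further eliminations apply; A can still be any of 7, 12.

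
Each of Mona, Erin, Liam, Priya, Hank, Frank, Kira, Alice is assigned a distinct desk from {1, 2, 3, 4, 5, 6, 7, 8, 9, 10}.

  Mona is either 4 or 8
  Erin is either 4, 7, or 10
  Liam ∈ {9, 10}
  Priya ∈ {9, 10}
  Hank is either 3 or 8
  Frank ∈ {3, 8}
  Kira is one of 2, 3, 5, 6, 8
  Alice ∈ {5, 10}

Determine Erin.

The 2 variables Liam and Priya are confined to {9, 10}, which locks those values in; drop them from Erin, Alice.
Alice has just one choice, so Alice = 5. So Kira can't be 5.
Hank and Frank share exactly the 2 values {3, 8}; by pigeonhole those values go to them, so strike 3, 8 from Mona, Kira.
Mona's domain is down to {4}, so Mona = 4. Eliminate 4 elsewhere: Erin.
So Erin = 7.

7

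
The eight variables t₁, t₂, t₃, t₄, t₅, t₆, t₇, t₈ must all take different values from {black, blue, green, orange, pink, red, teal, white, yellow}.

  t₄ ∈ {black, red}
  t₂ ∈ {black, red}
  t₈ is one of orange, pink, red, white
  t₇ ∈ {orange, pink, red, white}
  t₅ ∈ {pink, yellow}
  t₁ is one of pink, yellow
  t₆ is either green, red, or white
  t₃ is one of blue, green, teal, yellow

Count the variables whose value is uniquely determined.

1

t₁ and t₅ between them cover only {pink, yellow} — a naked pair. Remove those values from t₃, t₇, t₈.
t₂ and t₄ between them cover only {black, red} — a naked pair. Remove those values from t₆, t₇, t₈.
t₇ and t₈ between them cover only {orange, white} — a naked pair. Remove those values from t₆.
t₆ must be green (only option left). Strike green from t₃.
Determined: t₆=green. The other variables each still have more than one consistent value. That makes 1.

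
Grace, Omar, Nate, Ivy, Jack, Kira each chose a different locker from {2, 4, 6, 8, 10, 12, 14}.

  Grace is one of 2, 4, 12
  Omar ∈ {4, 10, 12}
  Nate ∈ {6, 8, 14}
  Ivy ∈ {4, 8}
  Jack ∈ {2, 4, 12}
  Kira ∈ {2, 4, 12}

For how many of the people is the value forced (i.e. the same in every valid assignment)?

2

Grace, Jack, Kira between them cover only {2, 4, 12} — a naked triple. Remove those values from Omar, Ivy.
Omar must be 10 (only option left).
Ivy has just one choice, so Ivy = 8. Remove 8 from Nate.
Determined: Omar=10, Ivy=8. The other people each still have more than one consistent value. That makes 2.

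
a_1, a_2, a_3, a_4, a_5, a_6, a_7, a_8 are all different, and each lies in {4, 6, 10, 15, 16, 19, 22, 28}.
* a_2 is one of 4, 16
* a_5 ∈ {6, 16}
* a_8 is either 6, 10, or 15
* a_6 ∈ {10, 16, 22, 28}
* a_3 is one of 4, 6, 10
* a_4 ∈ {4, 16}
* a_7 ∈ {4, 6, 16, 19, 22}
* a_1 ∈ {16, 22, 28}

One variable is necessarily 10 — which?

a_3

The 8 variables together cover exactly {4, 6, 10, 15, 16, 19, 22, 28} — 8 values for 8 variables — and 15 appears only in a_8's list, so a_8 = 15.
The 7 still-open variables draw from only 7 values {4, 6, 10, 16, 19, 22, 28}, so each is used; only a_7 can be 19, hence a_7 = 19.
a_2 and a_4 between them cover only {4, 16} — a naked pair. Remove those values from a_1, a_3, a_5, a_6.
a_5 has just one choice, so a_5 = 6. Eliminate 6 elsewhere: a_3.
So 10 goes to a_3.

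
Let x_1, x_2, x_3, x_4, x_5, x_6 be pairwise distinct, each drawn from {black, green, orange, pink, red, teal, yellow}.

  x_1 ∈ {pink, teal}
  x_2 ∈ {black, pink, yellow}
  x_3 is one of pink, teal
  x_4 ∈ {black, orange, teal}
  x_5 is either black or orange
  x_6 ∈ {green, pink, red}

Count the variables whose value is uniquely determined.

x_1 and x_3 share exactly the 2 values {pink, teal}; by pigeonhole those values go to them, so strike pink, teal from x_2, x_4, x_6.
The 2 variables x_4 and x_5 are confined to {black, orange}, which locks those values in; drop them from x_2.
x_2 has just one choice, so x_2 = yellow.
Determined: x_2=yellow. The other variables each still have more than one consistent value. That makes 1.

1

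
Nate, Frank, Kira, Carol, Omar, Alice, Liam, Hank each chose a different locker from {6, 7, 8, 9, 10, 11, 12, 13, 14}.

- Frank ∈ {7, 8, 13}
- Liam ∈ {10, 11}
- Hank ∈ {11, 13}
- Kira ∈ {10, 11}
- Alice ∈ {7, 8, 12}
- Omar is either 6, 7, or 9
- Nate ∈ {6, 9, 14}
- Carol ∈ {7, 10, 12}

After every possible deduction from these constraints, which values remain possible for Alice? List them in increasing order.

7, 8, 12

Kira and Liam share exactly the 2 values {10, 11}; by pigeonhole those values go to them, so strike 10, 11 from Carol, Hank.
Hank's domain is down to {13}, so Hank = 13. Remove 13 from Frank.
Frank, Carol, Alice between them cover only {7, 8, 12} — a naked triple. Remove those values from Omar.
No further eliminations apply; Alice can still be any of 7, 8, 12.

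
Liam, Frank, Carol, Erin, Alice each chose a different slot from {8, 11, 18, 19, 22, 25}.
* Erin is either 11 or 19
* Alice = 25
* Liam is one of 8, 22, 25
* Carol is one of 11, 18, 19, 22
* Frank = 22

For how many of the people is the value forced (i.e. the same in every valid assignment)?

3

Frank's domain is down to {22}, so Frank = 22. So Liam, Carol can't be 22.
Alice has just one choice, so Alice = 25. So Liam can't be 25.
Liam's domain is down to {8}, so Liam = 8.
Determined: Liam=8, Frank=22, Alice=25. The other people each still have more than one consistent value. That makes 3.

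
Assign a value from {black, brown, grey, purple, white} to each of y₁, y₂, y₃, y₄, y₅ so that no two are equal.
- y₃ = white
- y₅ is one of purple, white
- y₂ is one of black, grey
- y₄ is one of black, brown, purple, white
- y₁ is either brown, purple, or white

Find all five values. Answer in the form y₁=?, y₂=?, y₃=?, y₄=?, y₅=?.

y₃'s domain is down to {white}, so y₃ = white. Eliminate white elsewhere: y₁, y₄, y₅.
y₅'s domain is down to {purple}, so y₅ = purple. Strike purple from y₁, y₄.
y₁ must be brown (only option left). Eliminate brown elsewhere: y₄.
y₄'s domain is down to {black}, so y₄ = black. Strike black from y₂.
y₂'s domain is down to {grey}, so y₂ = grey.

y₁=brown, y₂=grey, y₃=white, y₄=black, y₅=purple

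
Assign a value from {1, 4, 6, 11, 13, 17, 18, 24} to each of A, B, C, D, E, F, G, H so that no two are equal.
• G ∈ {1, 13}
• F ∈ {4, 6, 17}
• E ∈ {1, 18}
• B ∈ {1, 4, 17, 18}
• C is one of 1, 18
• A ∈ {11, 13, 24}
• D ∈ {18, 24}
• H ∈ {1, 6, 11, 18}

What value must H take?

C and E between them cover only {1, 18} — a naked pair. Remove those values from B, D, G, H.
D's domain is down to {24}, so D = 24. So A can't be 24.
That leaves G = 13. So A can't be 13.
That leaves A = 11. Strike 11 from H.
So H = 6.

6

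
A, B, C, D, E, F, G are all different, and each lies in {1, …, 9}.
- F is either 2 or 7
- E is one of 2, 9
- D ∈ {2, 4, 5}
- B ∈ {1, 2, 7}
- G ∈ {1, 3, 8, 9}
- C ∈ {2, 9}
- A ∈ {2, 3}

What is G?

8

C and E between them cover only {2, 9} — a naked pair. Remove those values from A, B, D, F, G.
A's domain is down to {3}, so A = 3. So G can't be 3.
F has just one choice, so F = 7. So B can't be 7.
B must be 1 (only option left). Eliminate 1 elsewhere: G.
So G = 8.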